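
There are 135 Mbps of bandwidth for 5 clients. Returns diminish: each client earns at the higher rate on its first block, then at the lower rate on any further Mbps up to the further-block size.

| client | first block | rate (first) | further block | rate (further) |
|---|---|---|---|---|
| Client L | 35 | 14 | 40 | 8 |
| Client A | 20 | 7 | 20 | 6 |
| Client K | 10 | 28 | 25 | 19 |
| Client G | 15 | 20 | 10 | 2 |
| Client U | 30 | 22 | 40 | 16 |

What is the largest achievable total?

2565

Rank every tier by rate: Client K/first 28 > Client U/first 22 > Client G/first 20 > Client K/second 19 > Client U/second 16 > Client L/first 14 > Client L/second 8 > Client A/first 7 > Client A/second 6 > Client G/second 2.
Fill Client K first block (10 at 28) → 125 left.
Client U/first (22): +30 → 95 left.
Client G/first (20): +15 → 80 left.
Fill Client K second block (25 at 19) → 55 left.
Fill Client U second block (40 at 16) → 15 left.
Client L/first: +15 of 35 at 14; pool empty.
Total = 28×10 + 22×30 + 20×15 + 19×25 + 16×40 + 14×15 = 2565.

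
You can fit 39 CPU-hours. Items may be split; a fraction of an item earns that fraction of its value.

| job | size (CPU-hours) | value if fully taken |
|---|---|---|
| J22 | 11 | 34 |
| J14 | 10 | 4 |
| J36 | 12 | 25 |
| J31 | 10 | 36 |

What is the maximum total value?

Sort by value density: J31 36/10≈3.6, J22 34/11≈3.09, J36 25/12≈2.08, J14 4/10≈0.4.
J31: take in full, 10 CPU-hours for value 36 — 29 left.
Take all of J22 (11 CPU-hours, value 34) — 18 CPU-hours left.
Take all of J36 (12 CPU-hours, value 25) — 6 CPU-hours left.
6 CPU-hours left: a 6/10 share of J14 gives 4×6/10 = 2.4.
Total value = 97.4.

97.4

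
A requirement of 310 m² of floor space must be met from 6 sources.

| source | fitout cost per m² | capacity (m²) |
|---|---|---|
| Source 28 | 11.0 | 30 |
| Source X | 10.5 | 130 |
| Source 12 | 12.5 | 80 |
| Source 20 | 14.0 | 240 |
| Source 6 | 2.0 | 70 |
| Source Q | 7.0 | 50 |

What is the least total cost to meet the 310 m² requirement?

2560

Use sources in increasing cost order.
Source 6 at 2.0: take all 70 m² → 240 still needed.
Source Q at 7.0: take all 50 m² → 190 still needed.
Source X at 10.5: take all 130 m² → 60 still needed.
Take 30 from Source 28 at 11.0 → need 30 more.
Source 12 at 12.5: take 30 of its 80 → requirement met.
Source 20: unused.
Cost = 70×2.0 + 50×7.0 + 130×10.5 + 30×11.0 + 30×12.5 = 2560.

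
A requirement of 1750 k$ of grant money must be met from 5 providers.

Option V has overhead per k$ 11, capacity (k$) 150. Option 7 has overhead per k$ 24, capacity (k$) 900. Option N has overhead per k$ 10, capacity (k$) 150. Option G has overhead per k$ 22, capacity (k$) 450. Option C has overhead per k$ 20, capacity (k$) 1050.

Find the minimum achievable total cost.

32950

Use providers in increasing cost order.
Option N (10): use full 150 → 1600 k$ to go.
Option V at 11: take all 150 k$ → 1450 still needed.
Option C at 20: take all 1050 k$ → 400 still needed.
Take 400 from Option G at 22 to finish.
Option 7: unused.
Cost = 150×10 + 150×11 + 1050×20 + 400×22 = 32950.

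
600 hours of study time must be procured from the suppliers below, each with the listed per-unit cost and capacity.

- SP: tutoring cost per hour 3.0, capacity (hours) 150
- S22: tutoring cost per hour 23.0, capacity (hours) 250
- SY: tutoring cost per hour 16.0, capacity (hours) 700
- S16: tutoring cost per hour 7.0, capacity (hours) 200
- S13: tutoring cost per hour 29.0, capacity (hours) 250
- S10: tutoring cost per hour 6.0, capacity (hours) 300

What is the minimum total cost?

3300

Cheapest first:
SP (3.0): use full 150 ; 450 hours to go.
S10 at 6.0: take all 300 hours ; 150 still needed.
S16 (7.0): take the remaining 150 ; done.
SY, S22, S13: unused.
Cost = 150×3.0 + 300×6.0 + 150×7.0 = 3300.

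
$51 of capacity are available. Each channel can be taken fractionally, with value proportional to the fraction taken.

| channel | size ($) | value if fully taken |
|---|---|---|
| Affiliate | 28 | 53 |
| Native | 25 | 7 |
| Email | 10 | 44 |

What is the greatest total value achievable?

Best value per unit of size first: Email 44/10≈4.4, Affiliate 53/28≈1.89, Native 7/25≈0.28.
All 10 $ of Email fit (value 44) → 41 remain.
Take all of Affiliate (28 $, value 53) → 13 $ left.
13 $ left: a 13/25 share of Native gives 7×13/25 = 3.64.
Total value = 100.64.

100.64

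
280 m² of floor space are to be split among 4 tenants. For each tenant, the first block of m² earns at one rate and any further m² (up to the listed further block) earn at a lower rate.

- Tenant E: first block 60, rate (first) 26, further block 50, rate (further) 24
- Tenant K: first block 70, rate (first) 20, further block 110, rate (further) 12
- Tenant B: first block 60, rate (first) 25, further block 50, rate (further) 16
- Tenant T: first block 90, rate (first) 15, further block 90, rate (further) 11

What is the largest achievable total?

6300

Treat each block as its own option and order by rate: Tenant E/first 26 > Tenant B/first 25 > Tenant E/second 24 > Tenant K/first 20 > Tenant B/second 16 > Tenant T/first 15 > Tenant K/second 12 > Tenant T/second 11.
Tenant E/first (26): +60 ; 220 left.
Tenant B/first (25): +60 ; 160 left.
Tenant E/second (24): +50 ; 110 left.
Tenant K first at 20: fill all 70 ; 40 left.
Tenant B second at 16: only 40 left, fill 40.
Total = 26×60 + 25×60 + 24×50 + 20×70 + 16×40 = 6300.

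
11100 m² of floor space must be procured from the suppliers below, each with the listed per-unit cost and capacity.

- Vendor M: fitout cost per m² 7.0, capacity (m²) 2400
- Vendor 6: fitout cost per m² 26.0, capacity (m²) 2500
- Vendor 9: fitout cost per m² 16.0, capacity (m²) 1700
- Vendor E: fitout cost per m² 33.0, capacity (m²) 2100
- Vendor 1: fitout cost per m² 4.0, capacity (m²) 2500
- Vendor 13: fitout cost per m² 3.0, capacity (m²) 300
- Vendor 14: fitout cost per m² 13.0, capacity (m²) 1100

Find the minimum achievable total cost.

Fill from the cheapest supplier first.
Vendor 13 at 3.0: take all 300 m² ; 10800 still needed.
Take 2500 from Vendor 1 at 4.0 ; need 8300 more.
Vendor M at 7.0: take all 2400 m² ; 5900 still needed.
Take 1100 from Vendor 14 at 13.0 ; need 4800 more.
Vendor 9 at 16.0: take all 1700 m² ; 3100 still needed.
Take 2500 from Vendor 6 at 26.0 ; need 600 more.
Vendor E at 33.0: take 600 of its 2100 ; requirement met.
Cost = 300×3.0 + 2500×4.0 + 2400×7.0 + 1100×13.0 + 1700×16.0 + 2500×26.0 + 600×33.0 = 154000.

154000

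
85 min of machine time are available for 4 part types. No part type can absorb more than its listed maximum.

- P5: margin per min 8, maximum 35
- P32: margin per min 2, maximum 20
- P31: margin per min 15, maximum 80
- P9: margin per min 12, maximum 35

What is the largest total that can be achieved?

Rank by margin per min: P31 15 > P9 12 > P5 8 > P32 2.
P31 takes 80 to reach its cap of 80 — 5 left.
P9 has room for 35 but only 5 remain, so it gets 5.
Total = 15×80 + 12×5 = 1260.

1260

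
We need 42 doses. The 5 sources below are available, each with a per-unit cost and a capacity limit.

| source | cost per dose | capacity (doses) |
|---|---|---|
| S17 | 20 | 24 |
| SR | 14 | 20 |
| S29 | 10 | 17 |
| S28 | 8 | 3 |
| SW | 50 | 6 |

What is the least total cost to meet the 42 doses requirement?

Fill from the cheapest source first.
S28 at 8: take all 3 doses ; 39 still needed.
S29 at 10: take all 17 doses ; 22 still needed.
SR at 14: take all 20 doses ; 2 still needed.
S17 (20): take the remaining 2 ; done.
SW: unused.
Cost = 3×8 + 17×10 + 20×14 + 2×20 = 514.

514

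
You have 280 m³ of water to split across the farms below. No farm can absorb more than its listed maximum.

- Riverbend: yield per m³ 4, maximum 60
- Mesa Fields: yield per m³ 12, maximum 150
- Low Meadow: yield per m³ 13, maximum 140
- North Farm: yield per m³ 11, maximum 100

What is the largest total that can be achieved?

Highest yield per m³ first: Low Meadow 13 > Mesa Fields 12 > North Farm 11 > Riverbend 4.
Low Meadow: +140 to 140 (cap) — 140 left.
Only 140 left; Mesa Fields takes them to reach 140.
Total = 12×140 + 13×140 = 3500.

3500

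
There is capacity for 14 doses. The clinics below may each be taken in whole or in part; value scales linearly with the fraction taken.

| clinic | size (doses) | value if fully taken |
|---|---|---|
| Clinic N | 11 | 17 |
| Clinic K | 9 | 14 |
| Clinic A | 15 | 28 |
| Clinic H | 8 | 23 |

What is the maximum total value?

34.2

Sort by value density: Clinic H 23/8≈2.88, Clinic A 28/15≈1.87, Clinic K 14/9≈1.56, Clinic N 17/11≈1.55.
Take all of Clinic H (8 doses, value 23) ; 6 doses left.
Fill the last 6 doses with part of Clinic A: 6/15 of it earns 11.2.
Total value = 34.2.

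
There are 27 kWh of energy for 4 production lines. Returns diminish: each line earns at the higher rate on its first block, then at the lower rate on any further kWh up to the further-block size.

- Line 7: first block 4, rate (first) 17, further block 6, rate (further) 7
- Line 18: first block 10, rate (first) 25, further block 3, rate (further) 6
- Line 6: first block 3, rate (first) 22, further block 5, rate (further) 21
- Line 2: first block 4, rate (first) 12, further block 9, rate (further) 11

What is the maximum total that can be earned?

548

Order all 8 blocks by rate: Line 18/T1 25 > Line 6/T1 22 > Line 6/T2 21 > Line 7/T1 17 > Line 2/T1 12 > Line 2/T2 11 > Line 7/T2 7 > Line 18/T2 6.
Line 18/T1 (25): +10 ; 17 left.
Fill Line 6 T1 block (3 at 22) ; 14 left.
Line 6 T2 at 21: fill all 5 ; 9 left.
Line 7 T1 at 17: fill all 4 ; 5 left.
Fill Line 2 T1 block (4 at 12) ; 1 left.
Line 2/T2: +1 of 9 at 11; pool empty.
Total = 25×10 + 22×3 + 21×5 + 17×4 + 12×4 + 11×1 = 548.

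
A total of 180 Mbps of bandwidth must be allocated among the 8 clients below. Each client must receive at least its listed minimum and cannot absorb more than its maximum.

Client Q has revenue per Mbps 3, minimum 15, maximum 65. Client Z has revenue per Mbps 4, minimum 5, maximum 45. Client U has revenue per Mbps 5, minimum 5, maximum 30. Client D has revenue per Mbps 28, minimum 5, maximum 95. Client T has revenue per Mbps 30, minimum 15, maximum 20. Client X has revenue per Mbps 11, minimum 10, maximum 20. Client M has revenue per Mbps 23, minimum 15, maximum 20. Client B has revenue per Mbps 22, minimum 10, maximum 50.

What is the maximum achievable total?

4140

Meeting every minimum uses 15+5+5+5+15+10+15+10 = 80 Mbps, leaving 100.
Order the clients by revenue per Mbps: Client T 30 > Client D 28 > Client M 23 > Client B 22 > Client X 11 > Client U 5 > Client Z 4 > Client Q 3.
Give Client T 5 more to hit its cap of 20 → 95 left.
Client D: +90 to 95 (cap) → 5 left.
Client M takes 5 more to reach its cap of 20 → 0 left.
Total = 3×15 + 4×5 + 5×5 + 28×95 + 30×20 + 11×10 + 23×20 + 22×10 = 4140.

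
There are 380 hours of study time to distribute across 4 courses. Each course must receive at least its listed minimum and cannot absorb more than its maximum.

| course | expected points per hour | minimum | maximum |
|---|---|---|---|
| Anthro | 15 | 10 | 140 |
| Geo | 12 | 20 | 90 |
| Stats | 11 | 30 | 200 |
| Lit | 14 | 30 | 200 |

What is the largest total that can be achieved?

5330

Meeting every minimum uses 10+20+30+30 = 90 hours, leaving 290.
Order the courses by expected points per hour: Anthro 15 > Lit 14 > Geo 12 > Stats 11.
Anthro takes 130 more to reach its cap of 140 → 160 left.
Lit has room for 170 more but only 160 remain, so it gets 190.
Total = 15×140 + 12×20 + 11×30 + 14×190 = 5330.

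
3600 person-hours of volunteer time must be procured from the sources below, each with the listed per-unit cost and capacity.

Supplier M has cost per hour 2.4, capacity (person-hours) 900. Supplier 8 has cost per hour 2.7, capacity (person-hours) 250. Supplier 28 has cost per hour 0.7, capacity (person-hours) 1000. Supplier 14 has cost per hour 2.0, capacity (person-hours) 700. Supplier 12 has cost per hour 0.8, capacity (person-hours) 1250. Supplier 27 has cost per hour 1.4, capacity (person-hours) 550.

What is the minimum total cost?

Fill from the cheapest source first.
Supplier 28 at 0.7: take all 1000 person-hours → 2600 still needed.
Supplier 12 at 0.8: take all 1250 person-hours → 1350 still needed.
Supplier 27 (1.4): use full 550 → 800 person-hours to go.
Take 700 from Supplier 14 at 2.0 → need 100 more.
Take 100 from Supplier M at 2.4 to finish.
Supplier 8: unused.
Cost = 1000×0.7 + 1250×0.8 + 550×1.4 + 700×2.0 + 100×2.4 = 4110.

4110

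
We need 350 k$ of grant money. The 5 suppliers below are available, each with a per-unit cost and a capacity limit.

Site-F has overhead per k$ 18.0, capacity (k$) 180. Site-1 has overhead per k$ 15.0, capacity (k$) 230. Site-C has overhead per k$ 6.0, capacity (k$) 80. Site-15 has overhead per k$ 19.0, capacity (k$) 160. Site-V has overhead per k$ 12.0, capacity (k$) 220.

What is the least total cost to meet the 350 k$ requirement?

Cheapest first:
Take 80 from Site-C at 6.0 → need 270 more.
Take 220 from Site-V at 12.0 → need 50 more.
Take 50 from Site-1 at 15.0 to finish.
Site-F, Site-15: unused.
Cost = 80×6.0 + 220×12.0 + 50×15.0 = 3870.

3870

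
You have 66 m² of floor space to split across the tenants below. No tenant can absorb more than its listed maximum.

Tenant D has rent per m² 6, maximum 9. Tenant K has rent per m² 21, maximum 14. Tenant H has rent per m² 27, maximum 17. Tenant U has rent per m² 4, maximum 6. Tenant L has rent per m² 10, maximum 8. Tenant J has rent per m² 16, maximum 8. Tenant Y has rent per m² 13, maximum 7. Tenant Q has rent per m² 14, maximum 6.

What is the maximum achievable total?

Order the tenants by rent per m²: Tenant H 27 > Tenant K 21 > Tenant J 16 > Tenant Q 14 > Tenant Y 13 > Tenant L 10 > Tenant D 6 > Tenant U 4.
Give Tenant H 17 to hit its cap of 17 → 49 left.
Tenant K: +14 to 14 (cap) → 35 left.
Tenant J: +8 to 8 (cap) → 27 left.
Tenant Q: +6 to 6 (cap) → 21 left.
Give Tenant Y 7 to hit its cap of 7 → 14 left.
Tenant L: +8 to 8 (cap) → 6 left.
Only 6 left; Tenant D takes them to reach 6.
Total = 6×6 + 21×14 + 27×17 + 10×8 + 16×8 + 13×7 + 14×6 = 1172.

1172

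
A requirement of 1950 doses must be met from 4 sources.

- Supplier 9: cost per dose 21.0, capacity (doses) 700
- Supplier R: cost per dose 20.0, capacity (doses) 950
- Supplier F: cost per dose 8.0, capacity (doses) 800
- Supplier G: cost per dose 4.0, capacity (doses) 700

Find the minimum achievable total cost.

18200

Fill from the cheapest source first.
Supplier G at 4.0: take all 700 doses — 1250 still needed.
Supplier F (8.0): use full 800 — 450 doses to go.
Supplier R (20.0): take the remaining 450 — done.
Supplier 9: unused.
Cost = 700×4.0 + 800×8.0 + 450×20.0 = 18200.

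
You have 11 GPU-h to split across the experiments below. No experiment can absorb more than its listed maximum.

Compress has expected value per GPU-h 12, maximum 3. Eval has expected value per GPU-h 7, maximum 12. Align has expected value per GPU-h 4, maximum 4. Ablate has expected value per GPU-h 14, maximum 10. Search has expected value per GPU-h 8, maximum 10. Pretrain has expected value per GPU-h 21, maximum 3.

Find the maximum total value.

175

Highest expected value per GPU-h first: Pretrain 21 > Ablate 14 > Compress 12 > Search 8 > Eval 7 > Align 4.
Pretrain: +3 to 3 (cap) → 8 left.
Only 8 left; Ablate takes them to reach 8.
Total = 14×8 + 21×3 = 175.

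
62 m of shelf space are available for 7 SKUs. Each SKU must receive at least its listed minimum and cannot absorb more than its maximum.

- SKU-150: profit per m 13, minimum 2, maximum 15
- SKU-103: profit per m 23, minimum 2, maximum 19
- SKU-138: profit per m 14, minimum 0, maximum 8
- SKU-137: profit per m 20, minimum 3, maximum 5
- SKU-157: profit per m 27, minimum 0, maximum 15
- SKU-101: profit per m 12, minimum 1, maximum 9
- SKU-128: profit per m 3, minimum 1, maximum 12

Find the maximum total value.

Meeting every minimum uses 2+2+0+3+0+1+1 = 9 m, leaving 53.
Order the SKUs by profit per m: SKU-157 27 > SKU-103 23 > SKU-137 20 > SKU-138 14 > SKU-150 13 > SKU-101 12 > SKU-128 3.
SKU-157: +15 to 15 (cap) — 38 left.
SKU-103 takes 17 more to reach its cap of 19 — 21 left.
SKU-137 takes 2 more to reach its cap of 5 — 19 left.
SKU-138 takes 8 more to reach its cap of 8 — 11 left.
SKU-150: +11 (room for 13) → 13. Pool exhausted.
Total = 13×13 + 23×19 + 14×8 + 20×5 + 27×15 + 12×1 + 3×1 = 1238.

1238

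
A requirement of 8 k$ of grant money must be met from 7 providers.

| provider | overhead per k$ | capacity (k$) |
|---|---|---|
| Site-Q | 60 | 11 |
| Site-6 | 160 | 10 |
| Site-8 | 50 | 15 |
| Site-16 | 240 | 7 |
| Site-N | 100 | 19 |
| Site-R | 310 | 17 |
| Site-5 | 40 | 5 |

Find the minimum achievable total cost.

350

Cheapest first:
Take 5 from Site-5 at 40 — need 3 more.
Take 3 from Site-8 at 50 to finish.
Site-Q, Site-N, Site-6, Site-16, Site-R: unused.
Cost = 5×40 + 3×50 = 350.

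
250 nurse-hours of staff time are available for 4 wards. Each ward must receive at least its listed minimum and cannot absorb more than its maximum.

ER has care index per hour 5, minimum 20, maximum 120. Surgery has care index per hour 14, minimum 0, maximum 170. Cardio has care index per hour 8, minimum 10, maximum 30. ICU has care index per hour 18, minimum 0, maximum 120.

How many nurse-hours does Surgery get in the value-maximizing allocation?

100

Meeting every minimum uses 20+0+10+0 = 30 nurse-hours, leaving 220.
Rank by care index per hour: ICU 18 > Surgery 14 > Cardio 8 > ER 5.
ICU: +120 to 120 (cap) — 100 left.
Surgery: +100 (room for 170) → 100. Pool exhausted.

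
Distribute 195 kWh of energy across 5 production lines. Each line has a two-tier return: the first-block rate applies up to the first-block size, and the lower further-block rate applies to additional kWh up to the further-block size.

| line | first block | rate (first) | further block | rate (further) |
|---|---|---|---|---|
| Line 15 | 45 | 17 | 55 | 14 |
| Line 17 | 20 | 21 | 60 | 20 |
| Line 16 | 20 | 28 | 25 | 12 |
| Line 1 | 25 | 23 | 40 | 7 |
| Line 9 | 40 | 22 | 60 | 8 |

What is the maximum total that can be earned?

4145

Order all 10 blocks by rate: Line 16/T1 28 > Line 1/T1 23 > Line 9/T1 22 > Line 17/T1 21 > Line 17/T2 20 > Line 15/T1 17 > Line 15/T2 14 > Line 16/T2 12 > Line 9/T2 8 > Line 1/T2 7.
Fill Line 16 T1 block (20 at 28) ; 175 left.
Line 1/T1 (23): +25 ; 150 left.
Fill Line 9 T1 block (40 at 22) ; 110 left.
Line 17 T1 at 21: fill all 20 ; 90 left.
Fill Line 17 T2 block (60 at 20) ; 30 left.
Line 15/T1: +30 of 45 at 17; pool empty.
Total = 28×20 + 23×25 + 22×40 + 21×20 + 20×60 + 17×30 = 4145.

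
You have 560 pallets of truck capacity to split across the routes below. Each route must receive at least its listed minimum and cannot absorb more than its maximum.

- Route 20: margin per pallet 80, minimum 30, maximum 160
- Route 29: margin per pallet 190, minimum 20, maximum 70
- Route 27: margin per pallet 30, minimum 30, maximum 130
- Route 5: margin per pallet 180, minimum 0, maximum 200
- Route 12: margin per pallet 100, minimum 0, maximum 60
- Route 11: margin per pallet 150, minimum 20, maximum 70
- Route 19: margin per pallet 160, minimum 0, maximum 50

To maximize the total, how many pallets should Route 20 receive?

Meeting every minimum uses 30+20+30+0+0+20+0 = 100 pallets, leaving 460.
Rank by margin per pallet: Route 29 190 > Route 5 180 > Route 19 160 > Route 11 150 > Route 12 100 > Route 20 80 > Route 27 30.
Route 29 takes 50 more to reach its cap of 70 ; 410 left.
Route 5 takes 200 more to reach its cap of 200 ; 210 left.
Route 19 takes 50 more to reach its cap of 50 ; 160 left.
Route 11 takes 50 more to reach its cap of 70 ; 110 left.
Give Route 12 60 more to hit its cap of 60 ; 50 left.
Route 20: +50 (room for 130) → 80. Pool exhausted.

80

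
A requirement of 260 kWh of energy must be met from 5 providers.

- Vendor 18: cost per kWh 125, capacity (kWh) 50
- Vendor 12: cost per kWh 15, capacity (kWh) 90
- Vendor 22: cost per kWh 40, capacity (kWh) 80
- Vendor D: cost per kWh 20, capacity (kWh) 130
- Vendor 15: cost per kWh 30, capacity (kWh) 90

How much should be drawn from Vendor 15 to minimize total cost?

40

Cheapest first:
Take 90 from Vendor 12 at 15 → need 170 more.
Vendor D (20): use full 130 → 40 kWh to go.
Vendor 15 at 30: take 40 of its 90 → requirement met.
Vendor 22, Vendor 18: unused.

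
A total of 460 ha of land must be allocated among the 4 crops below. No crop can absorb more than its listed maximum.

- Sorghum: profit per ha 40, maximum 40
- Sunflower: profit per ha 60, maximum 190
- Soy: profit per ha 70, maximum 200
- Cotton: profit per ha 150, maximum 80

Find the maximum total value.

Highest profit per ha first: Cotton 150 > Soy 70 > Sunflower 60 > Sorghum 40.
Cotton takes 80 to reach its cap of 80 — 380 left.
Soy takes 200 to reach its cap of 200 — 180 left.
Sunflower: +180 (room for 190) → 180. Pool exhausted.
Total = 60×180 + 70×200 + 150×80 = 36800.

36800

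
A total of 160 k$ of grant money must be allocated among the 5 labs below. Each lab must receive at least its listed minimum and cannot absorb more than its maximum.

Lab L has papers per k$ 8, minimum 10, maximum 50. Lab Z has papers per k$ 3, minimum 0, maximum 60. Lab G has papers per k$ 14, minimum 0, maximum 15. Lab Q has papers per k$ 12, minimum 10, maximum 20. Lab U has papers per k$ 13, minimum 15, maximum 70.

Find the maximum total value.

1775

Meeting every minimum uses 10+0+0+10+15 = 35 k$, leaving 125.
Order the labs by papers per k$: Lab G 14 > Lab U 13 > Lab Q 12 > Lab L 8 > Lab Z 3.
Lab G takes 15 more to reach its cap of 15 — 110 left.
Give Lab U 55 more to hit its cap of 70 — 55 left.
Give Lab Q 10 more to hit its cap of 20 — 45 left.
Lab L takes 40 more to reach its cap of 50 — 5 left.
Only 5 left; Lab Z takes them to reach 5.
Total = 8×50 + 3×5 + 14×15 + 12×20 + 13×70 = 1775.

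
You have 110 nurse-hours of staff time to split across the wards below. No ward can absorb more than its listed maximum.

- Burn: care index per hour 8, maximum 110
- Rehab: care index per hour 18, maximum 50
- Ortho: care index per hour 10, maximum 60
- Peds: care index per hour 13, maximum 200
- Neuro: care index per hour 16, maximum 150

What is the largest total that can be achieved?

Highest care index per hour first: Rehab 18 > Neuro 16 > Peds 13 > Ortho 10 > Burn 8.
Give Rehab 50 to hit its cap of 50 — 60 left.
Neuro: +60 (room for 150) → 60. Pool exhausted.
Total = 18×50 + 16×60 = 1860.

1860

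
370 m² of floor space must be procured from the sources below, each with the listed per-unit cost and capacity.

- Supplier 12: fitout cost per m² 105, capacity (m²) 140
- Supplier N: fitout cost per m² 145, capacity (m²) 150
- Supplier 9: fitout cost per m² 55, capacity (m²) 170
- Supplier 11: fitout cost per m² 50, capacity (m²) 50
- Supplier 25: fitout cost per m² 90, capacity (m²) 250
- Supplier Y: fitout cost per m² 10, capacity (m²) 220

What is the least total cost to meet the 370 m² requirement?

Fill from the cheapest source first.
Supplier Y (10): use full 220 ; 150 m² to go.
Take 50 from Supplier 11 at 50 ; need 100 more.
Supplier 9 at 55: take 100 of its 170 ; requirement met.
Supplier 25, Supplier 12, Supplier N: unused.
Cost = 220×10 + 50×50 + 100×55 = 10200.

10200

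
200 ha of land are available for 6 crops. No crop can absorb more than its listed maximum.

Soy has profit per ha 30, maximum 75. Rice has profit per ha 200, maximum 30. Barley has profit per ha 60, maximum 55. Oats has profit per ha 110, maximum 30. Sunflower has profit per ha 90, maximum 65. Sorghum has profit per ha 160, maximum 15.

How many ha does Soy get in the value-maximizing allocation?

Highest profit per ha first: Rice 200 > Sorghum 160 > Oats 110 > Sunflower 90 > Barley 60 > Soy 30.
Give Rice 30 to hit its cap of 30 → 170 left.
Sorghum: +15 to 15 (cap) → 155 left.
Give Oats 30 to hit its cap of 30 → 125 left.
Give Sunflower 65 to hit its cap of 65 → 60 left.
Give Barley 55 to hit its cap of 55 → 5 left.
Soy has room for 75 but only 5 remain, so it gets 5.

5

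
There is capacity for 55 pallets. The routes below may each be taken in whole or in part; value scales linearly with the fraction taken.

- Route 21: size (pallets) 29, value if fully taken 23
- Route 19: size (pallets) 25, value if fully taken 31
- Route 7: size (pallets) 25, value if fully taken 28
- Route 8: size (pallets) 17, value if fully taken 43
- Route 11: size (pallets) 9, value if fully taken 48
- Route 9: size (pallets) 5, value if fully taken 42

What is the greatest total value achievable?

Sort by value density: Route 9 42/5≈8.4, Route 11 48/9≈5.33, Route 8 43/17≈2.53, Route 19 31/25≈1.24, Route 7 28/25≈1.12, Route 21 23/29≈0.793.
Take all of Route 9 (5 pallets, value 42) — 50 pallets left.
All 9 pallets of Route 11 fit (value 48) — 41 remain.
Route 8: take in full, 17 pallets for value 43 — 24 left.
Only 24 pallets remain; take 24/25 of Route 19 for value 31×24/25 = 29.76.
Total value = 162.76.

162.76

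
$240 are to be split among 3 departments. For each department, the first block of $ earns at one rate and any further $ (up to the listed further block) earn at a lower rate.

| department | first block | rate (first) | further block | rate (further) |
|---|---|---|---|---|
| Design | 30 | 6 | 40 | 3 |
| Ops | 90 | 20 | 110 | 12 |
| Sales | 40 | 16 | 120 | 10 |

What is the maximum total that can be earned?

3760

Treat each block as its own option and order by rate: Ops/T1 20 > Sales/T1 16 > Ops/T2 12 > Sales/T2 10 > Design/T1 6 > Design/T2 3.
Ops/T1 (20): +90 — 150 left.
Fill Sales T1 block (40 at 16) — 110 left.
Ops T2 at 12: fill all 110 — 0 left.
Total = 20×90 + 16×40 + 12×110 = 3760.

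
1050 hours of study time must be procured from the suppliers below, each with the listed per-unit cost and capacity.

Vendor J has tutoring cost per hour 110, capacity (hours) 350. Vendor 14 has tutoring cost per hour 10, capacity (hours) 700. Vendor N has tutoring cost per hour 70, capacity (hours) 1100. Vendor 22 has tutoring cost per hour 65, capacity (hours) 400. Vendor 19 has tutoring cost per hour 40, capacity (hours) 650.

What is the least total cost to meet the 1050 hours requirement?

21000

Use suppliers in increasing cost order.
Vendor 14 (10): use full 700 — 350 hours to go.
Vendor 19 at 40: take 350 of its 650 — requirement met.
Vendor 22, Vendor N, Vendor J: unused.
Cost = 700×10 + 350×40 = 21000.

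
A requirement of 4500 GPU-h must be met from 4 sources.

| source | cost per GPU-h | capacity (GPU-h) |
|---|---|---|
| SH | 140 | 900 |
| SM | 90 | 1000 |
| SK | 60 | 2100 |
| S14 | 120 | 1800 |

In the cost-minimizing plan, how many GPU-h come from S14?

Fill from the cheapest source first.
SK at 60: take all 2100 GPU-h — 2400 still needed.
SM (90): use full 1000 — 1400 GPU-h to go.
S14 at 120: take 1400 of its 1800 — requirement met.
SH: unused.

1400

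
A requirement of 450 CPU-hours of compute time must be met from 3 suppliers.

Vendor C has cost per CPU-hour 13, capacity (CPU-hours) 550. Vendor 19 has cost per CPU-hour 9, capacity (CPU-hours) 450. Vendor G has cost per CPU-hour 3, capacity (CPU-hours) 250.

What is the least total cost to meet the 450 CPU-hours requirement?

2550

Cheapest first:
Vendor G (3): use full 250 ; 200 CPU-hours to go.
Vendor 19 (9): take the remaining 200 ; done.
Vendor C: unused.
Cost = 250×3 + 200×9 = 2550.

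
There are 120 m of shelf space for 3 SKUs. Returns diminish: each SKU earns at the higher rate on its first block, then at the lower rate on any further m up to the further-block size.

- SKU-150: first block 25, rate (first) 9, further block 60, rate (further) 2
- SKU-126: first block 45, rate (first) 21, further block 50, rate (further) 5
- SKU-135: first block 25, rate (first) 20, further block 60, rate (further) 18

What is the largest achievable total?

2345

Order all 6 blocks by rate: SKU-126/first 21 > SKU-135/first 20 > SKU-135/second 18 > SKU-150/first 9 > SKU-126/second 5 > SKU-150/second 2.
Fill SKU-126 first block (45 at 21) → 75 left.
SKU-135 first at 20: fill all 25 → 50 left.
50 remain; put them into SKU-135 second at 18.
Total = 21×45 + 20×25 + 18×50 = 2345.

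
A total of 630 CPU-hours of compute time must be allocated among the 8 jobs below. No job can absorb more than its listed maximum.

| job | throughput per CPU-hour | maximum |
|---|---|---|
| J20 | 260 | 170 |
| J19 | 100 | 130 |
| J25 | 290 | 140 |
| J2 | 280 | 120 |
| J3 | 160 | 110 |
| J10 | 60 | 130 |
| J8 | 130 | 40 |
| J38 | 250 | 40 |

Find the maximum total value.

Rank by throughput per CPU-hour: J25 290 > J2 280 > J20 260 > J38 250 > J3 160 > J8 130 > J19 100 > J10 60.
J25 takes 140 to reach its cap of 140 ; 490 left.
Give J2 120 to hit its cap of 120 ; 370 left.
J20: +170 to 170 (cap) ; 200 left.
J38: +40 to 40 (cap) ; 160 left.
J3 takes 110 to reach its cap of 110 ; 50 left.
Give J8 40 to hit its cap of 40 ; 10 left.
J19 has room for 130 but only 10 remain, so it gets 10.
Total = 260×170 + 100×10 + 290×140 + 280×120 + 160×110 + 130×40 + 250×40 = 152200.

152200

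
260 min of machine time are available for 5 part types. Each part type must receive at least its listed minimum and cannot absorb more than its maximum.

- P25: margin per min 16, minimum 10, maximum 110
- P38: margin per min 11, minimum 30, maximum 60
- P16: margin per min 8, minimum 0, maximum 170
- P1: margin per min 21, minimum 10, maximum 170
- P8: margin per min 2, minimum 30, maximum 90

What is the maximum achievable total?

Meeting every minimum uses 10+30+0+10+30 = 80 min, leaving 180.
Rank by margin per min: P1 21 > P25 16 > P38 11 > P16 8 > P8 2.
P1: +160 to 170 (cap) ; 20 left.
Only 20 left; P25 takes them to reach 30.
Total = 16×30 + 11×30 + 21×170 + 2×30 = 4440.

4440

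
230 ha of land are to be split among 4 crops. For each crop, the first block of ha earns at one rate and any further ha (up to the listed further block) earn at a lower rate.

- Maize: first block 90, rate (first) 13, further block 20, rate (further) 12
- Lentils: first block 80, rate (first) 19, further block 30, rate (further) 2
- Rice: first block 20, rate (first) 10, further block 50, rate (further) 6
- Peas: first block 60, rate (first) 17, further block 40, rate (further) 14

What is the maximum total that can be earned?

3750

Treat each block as its own option and order by rate: Lentils/tier1 19 > Peas/tier1 17 > Peas/tier2 14 > Maize/tier1 13 > Maize/tier2 12 > Rice/tier1 10 > Rice/tier2 6 > Lentils/tier2 2.
Lentils tier1 at 19: fill all 80 — 150 left.
Peas tier1 at 17: fill all 60 — 90 left.
Peas/tier2 (14): +40 — 50 left.
Maize tier1 at 13: only 50 left, fill 50.
Total = 19×80 + 17×60 + 14×40 + 13×50 = 3750.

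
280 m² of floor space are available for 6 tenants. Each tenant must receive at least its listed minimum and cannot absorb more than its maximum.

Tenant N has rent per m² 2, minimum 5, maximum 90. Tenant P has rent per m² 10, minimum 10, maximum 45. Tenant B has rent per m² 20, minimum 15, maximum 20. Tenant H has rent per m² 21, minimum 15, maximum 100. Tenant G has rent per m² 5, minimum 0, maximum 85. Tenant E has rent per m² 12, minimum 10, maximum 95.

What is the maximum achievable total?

4175

Meeting every minimum uses 5+10+15+15+0+10 = 55 m², leaving 225.
Rank by rent per m²: Tenant H 21 > Tenant B 20 > Tenant E 12 > Tenant P 10 > Tenant G 5 > Tenant N 2.
Give Tenant H 85 more to hit its cap of 100 ; 140 left.
Tenant B: +5 to 20 (cap) ; 135 left.
Give Tenant E 85 more to hit its cap of 95 ; 50 left.
Tenant P takes 35 more to reach its cap of 45 ; 15 left.
Only 15 left; Tenant G takes them to reach 15.
Total = 2×5 + 10×45 + 20×20 + 21×100 + 5×15 + 12×95 = 4175.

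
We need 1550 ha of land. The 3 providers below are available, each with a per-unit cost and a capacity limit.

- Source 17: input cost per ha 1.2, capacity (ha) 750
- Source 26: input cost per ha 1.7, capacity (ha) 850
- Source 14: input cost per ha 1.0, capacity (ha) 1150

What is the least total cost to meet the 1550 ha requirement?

Cheapest first:
Source 14 at 1.0: take all 1150 ha ; 400 still needed.
Source 17 at 1.2: take 400 of its 750 ; requirement met.
Source 26: unused.
Cost = 1150×1.0 + 400×1.2 = 1630.

1630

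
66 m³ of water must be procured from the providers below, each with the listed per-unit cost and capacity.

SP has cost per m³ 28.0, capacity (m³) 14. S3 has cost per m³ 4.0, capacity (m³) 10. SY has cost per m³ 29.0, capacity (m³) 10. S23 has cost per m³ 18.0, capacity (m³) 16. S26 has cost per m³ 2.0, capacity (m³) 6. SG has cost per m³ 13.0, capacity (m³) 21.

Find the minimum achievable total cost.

Use providers in increasing cost order.
S26 at 2.0: take all 6 m³ ; 60 still needed.
S3 (4.0): use full 10 ; 50 m³ to go.
SG at 13.0: take all 21 m³ ; 29 still needed.
Take 16 from S23 at 18.0 ; need 13 more.
SP at 28.0: take 13 of its 14 ; requirement met.
SY: unused.
Cost = 6×2.0 + 10×4.0 + 21×13.0 + 16×18.0 + 13×28.0 = 977.

977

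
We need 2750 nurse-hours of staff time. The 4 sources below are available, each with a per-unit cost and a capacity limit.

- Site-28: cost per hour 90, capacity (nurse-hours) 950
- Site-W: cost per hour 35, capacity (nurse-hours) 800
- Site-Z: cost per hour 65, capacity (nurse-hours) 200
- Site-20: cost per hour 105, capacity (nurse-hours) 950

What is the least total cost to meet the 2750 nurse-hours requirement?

Fill from the cheapest source first.
Site-W (35): use full 800 → 1950 nurse-hours to go.
Site-Z (65): use full 200 → 1750 nurse-hours to go.
Site-28 (90): use full 950 → 800 nurse-hours to go.
Site-20 at 105: take 800 of its 950 → requirement met.
Cost = 800×35 + 200×65 + 950×90 + 800×105 = 210500.

210500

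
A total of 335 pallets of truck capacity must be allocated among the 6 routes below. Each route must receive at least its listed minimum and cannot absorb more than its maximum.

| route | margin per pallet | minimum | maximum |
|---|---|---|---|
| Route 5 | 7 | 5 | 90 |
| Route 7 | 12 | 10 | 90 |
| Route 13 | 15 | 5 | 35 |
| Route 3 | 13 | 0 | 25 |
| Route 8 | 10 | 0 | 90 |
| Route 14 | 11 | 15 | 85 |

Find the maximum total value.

3835

Meeting every minimum uses 5+10+5+0+0+15 = 35 pallets, leaving 300.
Order the routes by margin per pallet: Route 13 15 > Route 3 13 > Route 7 12 > Route 14 11 > Route 8 10 > Route 5 7.
Route 13: +30 to 35 (cap) ; 270 left.
Route 3 takes 25 more to reach its cap of 25 ; 245 left.
Give Route 7 80 more to hit its cap of 90 ; 165 left.
Route 14: +70 to 85 (cap) ; 95 left.
Give Route 8 90 more to hit its cap of 90 ; 5 left.
Route 5: +5 (room for 85) → 10. Pool exhausted.
Total = 7×10 + 12×90 + 15×35 + 13×25 + 10×90 + 11×85 = 3835.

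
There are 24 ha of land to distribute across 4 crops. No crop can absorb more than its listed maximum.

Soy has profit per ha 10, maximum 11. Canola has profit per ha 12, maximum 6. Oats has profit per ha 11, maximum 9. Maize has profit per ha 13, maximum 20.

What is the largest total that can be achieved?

308

Highest profit per ha first: Maize 13 > Canola 12 > Oats 11 > Soy 10.
Give Maize 20 to hit its cap of 20 — 4 left.
Only 4 left; Canola takes them to reach 4.
Total = 12×4 + 13×20 = 308.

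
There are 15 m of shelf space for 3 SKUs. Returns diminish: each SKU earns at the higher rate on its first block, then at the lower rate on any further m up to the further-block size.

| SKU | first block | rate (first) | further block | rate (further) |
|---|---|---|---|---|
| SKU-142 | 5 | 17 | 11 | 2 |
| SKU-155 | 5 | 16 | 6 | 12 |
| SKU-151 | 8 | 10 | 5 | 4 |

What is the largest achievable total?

225

Rank every tier by rate: SKU-142/first 17 > SKU-155/first 16 > SKU-155/second 12 > SKU-151/first 10 > SKU-151/second 4 > SKU-142/second 2.
SKU-142 first at 17: fill all 5 → 10 left.
SKU-155/first (16): +5 → 5 left.
5 remain; put them into SKU-155 second at 12.
Total = 17×5 + 16×5 + 12×5 = 225.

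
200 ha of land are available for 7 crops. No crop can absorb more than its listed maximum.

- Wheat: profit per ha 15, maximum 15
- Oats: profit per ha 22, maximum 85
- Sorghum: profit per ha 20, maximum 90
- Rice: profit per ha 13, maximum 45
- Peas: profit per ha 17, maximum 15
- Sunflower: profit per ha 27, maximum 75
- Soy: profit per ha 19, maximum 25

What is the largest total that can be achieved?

4695

Order the crops by profit per ha: Sunflower 27 > Oats 22 > Sorghum 20 > Soy 19 > Peas 17 > Wheat 15 > Rice 13.
Sunflower takes 75 to reach its cap of 75 ; 125 left.
Give Oats 85 to hit its cap of 85 ; 40 left.
Sorghum: +40 (room for 90) → 40. Pool exhausted.
Total = 22×85 + 20×40 + 27×75 = 4695.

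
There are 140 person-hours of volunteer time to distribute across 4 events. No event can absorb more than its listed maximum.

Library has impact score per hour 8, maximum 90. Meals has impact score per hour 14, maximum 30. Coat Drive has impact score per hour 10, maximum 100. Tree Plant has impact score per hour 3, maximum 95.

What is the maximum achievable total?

1500

Rank by impact score per hour: Meals 14 > Coat Drive 10 > Library 8 > Tree Plant 3.
Meals takes 30 to reach its cap of 30 — 110 left.
Give Coat Drive 100 to hit its cap of 100 — 10 left.
Only 10 left; Library takes them to reach 10.
Total = 8×10 + 14×30 + 10×100 = 1500.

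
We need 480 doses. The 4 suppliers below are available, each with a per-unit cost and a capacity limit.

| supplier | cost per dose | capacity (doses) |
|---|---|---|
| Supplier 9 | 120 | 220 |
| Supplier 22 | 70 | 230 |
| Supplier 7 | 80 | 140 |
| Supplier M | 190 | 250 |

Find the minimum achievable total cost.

Use suppliers in increasing cost order.
Supplier 22 (70): use full 230 ; 250 doses to go.
Supplier 7 (80): use full 140 ; 110 doses to go.
Supplier 9 (120): take the remaining 110 ; done.
Supplier M: unused.
Cost = 230×70 + 140×80 + 110×120 = 40500.

40500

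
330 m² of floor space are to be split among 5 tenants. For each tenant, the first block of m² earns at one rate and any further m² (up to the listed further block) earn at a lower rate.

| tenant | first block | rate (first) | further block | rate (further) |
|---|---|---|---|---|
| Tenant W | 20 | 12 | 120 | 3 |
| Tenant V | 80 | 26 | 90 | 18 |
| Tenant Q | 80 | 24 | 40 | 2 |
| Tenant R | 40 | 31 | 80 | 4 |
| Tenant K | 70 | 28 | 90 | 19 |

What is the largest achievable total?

8340

Rank every tier by rate: Tenant R/tier1 31 > Tenant K/tier1 28 > Tenant V/tier1 26 > Tenant Q/tier1 24 > Tenant K/tier2 19 > Tenant V/tier2 18 > Tenant W/tier1 12 > Tenant R/tier2 4 > Tenant W/tier2 3 > Tenant Q/tier2 2.
Tenant R/tier1 (31): +40 ; 290 left.
Fill Tenant K tier1 block (70 at 28) ; 220 left.
Tenant V/tier1 (26): +80 ; 140 left.
Tenant Q/tier1 (24): +80 ; 60 left.
60 remain; put them into Tenant K tier2 at 19.
Total = 31×40 + 28×70 + 26×80 + 24×80 + 19×60 = 8340.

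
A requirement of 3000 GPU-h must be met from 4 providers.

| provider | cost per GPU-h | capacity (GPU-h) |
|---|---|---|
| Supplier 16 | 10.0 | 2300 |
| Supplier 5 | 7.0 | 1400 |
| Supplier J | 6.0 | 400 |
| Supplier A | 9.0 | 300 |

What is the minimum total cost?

23900

Fill from the cheapest provider first.
Supplier J at 6.0: take all 400 GPU-h ; 2600 still needed.
Take 1400 from Supplier 5 at 7.0 ; need 1200 more.
Take 300 from Supplier A at 9.0 ; need 900 more.
Take 900 from Supplier 16 at 10.0 to finish.
Cost = 400×6.0 + 1400×7.0 + 300×9.0 + 900×10.0 = 23900.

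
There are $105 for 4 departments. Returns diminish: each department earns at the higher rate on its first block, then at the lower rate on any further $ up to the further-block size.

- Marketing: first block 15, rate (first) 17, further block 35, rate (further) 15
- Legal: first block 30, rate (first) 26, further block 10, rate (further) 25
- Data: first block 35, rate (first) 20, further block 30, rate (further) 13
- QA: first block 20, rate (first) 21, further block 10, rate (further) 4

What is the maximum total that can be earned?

Treat each block as its own option and order by rate: Legal/tier1 26 > Legal/tier2 25 > QA/tier1 21 > Data/tier1 20 > Marketing/tier1 17 > Marketing/tier2 15 > Data/tier2 13 > QA/tier2 4.
Fill Legal tier1 block (30 at 26) ; 75 left.
Fill Legal tier2 block (10 at 25) ; 65 left.
Fill QA tier1 block (20 at 21) ; 45 left.
Data/tier1 (20): +35 ; 10 left.
Marketing tier1 at 17: only 10 left, fill 10.
Total = 26×30 + 25×10 + 21×20 + 20×35 + 17×10 = 2320.

2320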